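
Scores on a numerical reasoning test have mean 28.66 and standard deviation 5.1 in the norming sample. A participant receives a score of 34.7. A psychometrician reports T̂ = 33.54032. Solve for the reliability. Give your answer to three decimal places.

0.808

T̂ = ρX + (1 − ρ)μ  ⇒  T̂ − μ = ρ(X − μ)
ρ = (T̂ − μ)/(X − μ) = (33.54032 − 28.66) / (34.7 − 28.66) = 4.88032 / 6.04 = 0.80800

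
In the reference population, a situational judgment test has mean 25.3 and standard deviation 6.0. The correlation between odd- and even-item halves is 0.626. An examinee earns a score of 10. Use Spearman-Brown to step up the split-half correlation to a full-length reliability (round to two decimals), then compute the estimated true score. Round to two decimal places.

Spearman-Brown: ρ = 2r/(1 + r) = 2(0.626)/(1 + 0.626) = 1.2520/1.626 = 0.7700 → 0.77
T̂ = 0.77(10) + 0.23(25.3) = 7.70 + 5.819 = 13.519 → 13.52

13.52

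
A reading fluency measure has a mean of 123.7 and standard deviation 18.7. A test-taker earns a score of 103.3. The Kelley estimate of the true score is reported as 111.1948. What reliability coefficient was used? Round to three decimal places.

0.613

T̂ = ρX + (1 − ρ)μ  ⇒  T̂ − μ = ρ(X − μ)
ρ = (T̂ − μ)/(X − μ) = (111.1948 − 123.7) / (103.3 − 123.7) = -12.5052 / -20.4 = 0.61300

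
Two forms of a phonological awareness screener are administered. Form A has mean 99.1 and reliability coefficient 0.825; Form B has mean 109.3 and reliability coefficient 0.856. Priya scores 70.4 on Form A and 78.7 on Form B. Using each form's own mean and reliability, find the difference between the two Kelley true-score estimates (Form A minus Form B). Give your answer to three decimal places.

-7.684

T̂_A = 0.825(70.4) + 0.175(99.1) = 75.42250
T̂_B = 0.856(78.7) + 0.144(109.3) = 83.10640
T̂_A − T̂_B = -7.68390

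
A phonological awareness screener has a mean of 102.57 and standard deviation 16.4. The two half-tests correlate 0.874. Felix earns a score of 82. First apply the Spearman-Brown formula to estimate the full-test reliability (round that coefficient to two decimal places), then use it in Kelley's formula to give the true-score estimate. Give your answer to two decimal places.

Spearman-Brown: ρ = 2r/(1 + r) = 2(0.874)/(1 + 0.874) = 1.7480/1.874 = 0.9328 → 0.93
Regress the observed score toward the mean by the unreliability: T̂ = 0.93·82 + 0.07·102.57 = 76.26 + 7.1799 = 83.440.

83.44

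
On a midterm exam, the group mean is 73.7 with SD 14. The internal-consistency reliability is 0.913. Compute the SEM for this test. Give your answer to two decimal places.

4.13

SEM = SD · √(1 − ρ) = 14 × √0.087 = 14 × 0.2950 = 4.129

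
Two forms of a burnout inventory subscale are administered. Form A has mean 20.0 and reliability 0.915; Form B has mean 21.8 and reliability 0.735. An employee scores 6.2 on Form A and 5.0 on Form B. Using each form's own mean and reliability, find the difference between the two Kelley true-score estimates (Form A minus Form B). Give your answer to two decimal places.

T̂_A = 0.915(6.2) + 0.085(20.0) = 7.3730
T̂_B = 0.735(5.0) + 0.265(21.8) = 9.4520
T̂_A − T̂_B = -2.0790

-2.08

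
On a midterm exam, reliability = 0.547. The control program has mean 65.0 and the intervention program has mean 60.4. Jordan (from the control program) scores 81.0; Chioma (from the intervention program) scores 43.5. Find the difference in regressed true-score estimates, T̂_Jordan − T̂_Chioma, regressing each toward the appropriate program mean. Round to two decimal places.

22.60

T̂_Jordan = 0.547(81.0) + 0.453(65.0) = 73.7520
T̂_Chioma = 0.547(43.5) + 0.453(60.4) = 51.1557
Difference = 73.7520 − 51.1557 = 22.5963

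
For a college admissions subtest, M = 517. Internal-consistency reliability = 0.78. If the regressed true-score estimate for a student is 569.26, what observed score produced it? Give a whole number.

584

T̂ = ρX + (1 − ρ)μ  ⇒  X = (T̂ − (1 − ρ)μ) / ρ
X = (569.26 − 0.22 × 517) / 0.78 = (569.26 − 113.74) / 0.78 = 455.52 / 0.78 = 584.00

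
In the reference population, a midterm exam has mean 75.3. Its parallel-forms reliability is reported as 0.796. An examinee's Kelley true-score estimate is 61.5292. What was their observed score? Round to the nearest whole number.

T̂ = ρX + (1 − ρ)μ  ⇒  X = (T̂ − (1 − ρ)μ) / ρ
X = (61.5292 − 0.204 × 75.3) / 0.796 = (61.5292 − 15.3612) / 0.796 = 46.1680 / 0.796 = 58.00

58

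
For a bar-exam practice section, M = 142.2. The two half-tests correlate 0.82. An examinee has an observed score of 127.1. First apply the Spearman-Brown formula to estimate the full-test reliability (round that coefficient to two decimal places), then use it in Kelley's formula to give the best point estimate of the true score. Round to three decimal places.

Spearman-Brown: ρ = 2r/(1 + r) = 2(0.82)/(1 + 0.82) = 1.640/1.82 = 0.9011 → 0.90
T̂ = ρX + (1 − ρ)μ
  = 0.90 × 127.1 + 0.10 × 142.2
  = 114.390 + 14.220
  = 128.6100
  ≈ 128.610

128.610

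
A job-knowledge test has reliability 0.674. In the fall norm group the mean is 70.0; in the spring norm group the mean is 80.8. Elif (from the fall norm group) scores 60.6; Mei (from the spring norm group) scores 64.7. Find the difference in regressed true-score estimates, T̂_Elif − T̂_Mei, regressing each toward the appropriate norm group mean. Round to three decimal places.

T̂_Elif = 0.674(60.6) + 0.326(70.0) = 63.66440
T̂_Mei = 0.674(64.7) + 0.326(80.8) = 69.94860
Difference = 63.66440 − 69.94860 = -6.28420

-6.284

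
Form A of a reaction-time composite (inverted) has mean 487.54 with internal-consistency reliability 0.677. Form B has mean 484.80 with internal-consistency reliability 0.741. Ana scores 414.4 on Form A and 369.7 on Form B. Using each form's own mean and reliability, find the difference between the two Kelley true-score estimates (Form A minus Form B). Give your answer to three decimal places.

T̂_A = 0.677(414.4) + 0.323(487.54) = 438.02422
T̂_B = 0.741(369.7) + 0.259(484.80) = 399.51090
T̂_A − T̂_B = 38.51332

38.513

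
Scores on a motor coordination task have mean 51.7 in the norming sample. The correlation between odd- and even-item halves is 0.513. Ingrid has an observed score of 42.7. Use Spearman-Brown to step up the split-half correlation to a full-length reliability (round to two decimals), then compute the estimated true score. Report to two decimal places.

45.58

Spearman-Brown: ρ = 2r/(1 + r) = 2(0.513)/(1 + 0.513) = 1.0260/1.513 = 0.6781 → 0.68
Regress the observed score toward the mean by the unreliability: T̂ = 0.68·42.7 + 0.32·51.7 = 29.036 + 16.544 = 45.580.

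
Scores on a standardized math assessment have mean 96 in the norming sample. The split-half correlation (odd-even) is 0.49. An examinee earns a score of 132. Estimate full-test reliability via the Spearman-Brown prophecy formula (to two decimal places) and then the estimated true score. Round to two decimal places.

119.76

Spearman-Brown: ρ = 2r/(1 + r) = 2(0.49)/(1 + 0.49) = 0.980/1.49 = 0.6577 → 0.66
Weight the observed score by reliability and the mean by (1 − reliability): T̂ = 0.66·132 + 0.34·96 = 87.12 + 32.64 = 119.760.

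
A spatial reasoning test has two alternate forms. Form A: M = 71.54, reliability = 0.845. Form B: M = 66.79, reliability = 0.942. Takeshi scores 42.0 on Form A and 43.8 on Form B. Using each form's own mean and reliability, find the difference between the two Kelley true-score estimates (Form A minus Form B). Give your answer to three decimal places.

1.445

T̂_A = 0.845(42.0) + 0.155(71.54) = 46.57870
T̂_B = 0.942(43.8) + 0.058(66.79) = 45.13342
T̂_A − T̂_B = 1.44528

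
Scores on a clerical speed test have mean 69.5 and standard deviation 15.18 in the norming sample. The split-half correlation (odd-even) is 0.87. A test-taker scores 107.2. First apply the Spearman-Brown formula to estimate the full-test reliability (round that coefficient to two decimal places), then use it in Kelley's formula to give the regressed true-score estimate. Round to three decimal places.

104.561

Spearman-Brown: ρ = 2r/(1 + r) = 2(0.87)/(1 + 0.87) = 1.740/1.87 = 0.9305 → 0.93
T̂ = 0.93(107.2) + 0.07(69.5) = 99.696 + 4.865 = 104.5610 → 104.561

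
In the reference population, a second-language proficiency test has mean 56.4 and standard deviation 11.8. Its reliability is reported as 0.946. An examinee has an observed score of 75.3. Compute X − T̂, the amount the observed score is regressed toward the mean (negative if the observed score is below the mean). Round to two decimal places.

1.02

T̂ = ρX + (1 − ρ)μ
  = 0.946 × 75.3 + 0.054 × 56.4
  = 71.2338 + 3.0456
  = 74.2794
  ≈ 74.279
X − T̂ = 75.3 − 74.279 = 1.021 → 1.02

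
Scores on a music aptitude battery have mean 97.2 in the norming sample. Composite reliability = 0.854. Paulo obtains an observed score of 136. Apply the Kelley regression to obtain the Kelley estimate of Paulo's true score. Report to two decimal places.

Kelley's formula gives T̂ = 0.854·136 + 0.146·97.2 = 116.144 + 14.1912 = 130.335.

130.34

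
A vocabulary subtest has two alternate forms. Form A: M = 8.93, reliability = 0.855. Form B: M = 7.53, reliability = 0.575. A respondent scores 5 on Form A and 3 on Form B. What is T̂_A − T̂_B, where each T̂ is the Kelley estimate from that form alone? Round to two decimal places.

0.64

T̂_A = 0.855(5) + 0.145(8.93) = 5.5699
T̂_B = 0.575(3) + 0.425(7.53) = 4.9253
T̂_A − T̂_B = 0.6446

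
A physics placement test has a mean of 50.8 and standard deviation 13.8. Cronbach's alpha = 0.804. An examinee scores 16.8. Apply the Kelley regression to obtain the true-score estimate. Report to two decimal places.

23.46

Kelley's formula gives T̂ = 0.804·16.8 + 0.196·50.8 = 13.5072 + 9.9568 = 23.464.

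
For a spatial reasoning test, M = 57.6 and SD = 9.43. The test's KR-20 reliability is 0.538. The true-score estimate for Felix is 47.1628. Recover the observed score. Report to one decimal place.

T̂ = ρX + (1 − ρ)μ  ⇒  X = (T̂ − (1 − ρ)μ) / ρ
X = (47.1628 − 0.462 × 57.6) / 0.538 = (47.1628 − 26.6112) / 0.538 = 20.5516 / 0.538 = 38.200

38.2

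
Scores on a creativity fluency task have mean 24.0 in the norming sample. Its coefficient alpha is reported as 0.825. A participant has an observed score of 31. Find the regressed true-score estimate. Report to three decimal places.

T̂ = 0.825(31) + 0.175(24.0) = 25.575 + 4.2000 = 29.7750 → 29.775

29.775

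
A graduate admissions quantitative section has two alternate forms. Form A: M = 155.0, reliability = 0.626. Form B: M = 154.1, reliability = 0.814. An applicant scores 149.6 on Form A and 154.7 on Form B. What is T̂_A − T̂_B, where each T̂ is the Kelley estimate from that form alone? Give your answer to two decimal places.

T̂_A = 0.626(149.6) + 0.374(155.0) = 151.6196
T̂_B = 0.814(154.7) + 0.186(154.1) = 154.5884
T̂_A − T̂_B = -2.9688

-2.97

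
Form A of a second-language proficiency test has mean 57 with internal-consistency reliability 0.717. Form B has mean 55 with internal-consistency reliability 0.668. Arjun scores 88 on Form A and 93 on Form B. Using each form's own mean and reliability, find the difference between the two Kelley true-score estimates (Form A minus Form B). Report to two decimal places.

T̂_A = 0.717(88) + 0.283(57) = 79.2270
T̂_B = 0.668(93) + 0.332(55) = 80.3840
T̂_A − T̂_B = -1.1570

-1.16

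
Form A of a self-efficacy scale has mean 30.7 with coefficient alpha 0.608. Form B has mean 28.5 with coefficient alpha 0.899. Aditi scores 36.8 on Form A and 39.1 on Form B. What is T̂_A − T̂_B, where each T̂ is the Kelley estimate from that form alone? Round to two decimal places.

-3.62

T̂_A = 0.608(36.8) + 0.392(30.7) = 34.4088
T̂_B = 0.899(39.1) + 0.101(28.5) = 38.0294
T̂_A − T̂_B = -3.6206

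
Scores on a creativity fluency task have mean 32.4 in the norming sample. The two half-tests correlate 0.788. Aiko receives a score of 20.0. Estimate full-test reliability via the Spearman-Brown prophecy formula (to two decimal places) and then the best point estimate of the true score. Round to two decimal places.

21.49

Spearman-Brown: ρ = 2r/(1 + r) = 2(0.788)/(1 + 0.788) = 1.5760/1.788 = 0.8814 → 0.88
T̂ = ρX + (1 − ρ)μ
  = 0.88 × 20.0 + 0.12 × 32.4
  = 17.600 + 3.888
  = 21.488
  ≈ 21.49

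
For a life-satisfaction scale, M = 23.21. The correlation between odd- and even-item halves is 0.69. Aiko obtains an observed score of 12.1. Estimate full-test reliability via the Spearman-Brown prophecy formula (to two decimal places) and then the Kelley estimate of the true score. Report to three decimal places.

Spearman-Brown: ρ = 2r/(1 + r) = 2(0.69)/(1 + 0.69) = 1.380/1.69 = 0.8166 → 0.82
T̂ = ρX + (1 − ρ)μ
  = 0.82 × 12.1 + 0.18 × 23.21
  = 9.922 + 4.1778
  = 14.0998
  ≈ 14.100

14.100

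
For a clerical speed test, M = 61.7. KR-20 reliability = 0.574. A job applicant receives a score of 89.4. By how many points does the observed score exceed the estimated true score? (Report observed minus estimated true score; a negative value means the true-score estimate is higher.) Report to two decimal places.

11.80

T̂ = ρX + (1 − ρ)μ
  = 0.574 × 89.4 + 0.426 × 61.7
  = 51.3156 + 26.2842
  = 77.5998
  ≈ 77.600
X − T̂ = 89.4 − 77.600 = 11.800 → 11.80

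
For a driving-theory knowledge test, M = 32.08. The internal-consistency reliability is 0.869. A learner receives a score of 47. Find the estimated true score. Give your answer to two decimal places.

T̂ = 0.869(47) + 0.131(32.08) = 40.843 + 4.20248 = 45.045 → 45.05

45.05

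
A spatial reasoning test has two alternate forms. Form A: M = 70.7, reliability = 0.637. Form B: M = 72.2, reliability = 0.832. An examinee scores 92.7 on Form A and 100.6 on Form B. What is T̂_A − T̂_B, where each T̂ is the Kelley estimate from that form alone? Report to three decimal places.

-11.115

T̂_A = 0.637(92.7) + 0.363(70.7) = 84.71400
T̂_B = 0.832(100.6) + 0.168(72.2) = 95.82880
T̂_A − T̂_B = -11.11480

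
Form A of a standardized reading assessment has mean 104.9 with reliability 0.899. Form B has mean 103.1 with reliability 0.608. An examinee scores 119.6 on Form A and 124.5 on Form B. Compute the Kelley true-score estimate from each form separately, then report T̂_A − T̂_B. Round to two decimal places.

2.00

T̂_A = 0.899(119.6) + 0.101(104.9) = 118.1153
T̂_B = 0.608(124.5) + 0.392(103.1) = 116.1112
T̂_A − T̂_B = 2.0041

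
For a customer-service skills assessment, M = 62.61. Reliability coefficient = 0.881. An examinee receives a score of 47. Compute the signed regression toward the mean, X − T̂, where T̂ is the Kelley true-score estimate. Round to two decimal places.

-1.86

Weight the observed score by reliability and the mean by (1 − reliability): T̂ = 0.881·47 + 0.119·62.61 = 41.407 + 7.45059 = 48.8576.
X − T̂ = 47 − 48.858 = -1.858 → -1.86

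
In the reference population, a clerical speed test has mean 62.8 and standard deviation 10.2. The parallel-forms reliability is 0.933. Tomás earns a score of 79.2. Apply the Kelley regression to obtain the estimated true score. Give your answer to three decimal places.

T̂ = ρX + (1 − ρ)μ
  = 0.933 × 79.2 + 0.067 × 62.8
  = 73.8936 + 4.2076
  = 78.1012
  ≈ 78.101

78.101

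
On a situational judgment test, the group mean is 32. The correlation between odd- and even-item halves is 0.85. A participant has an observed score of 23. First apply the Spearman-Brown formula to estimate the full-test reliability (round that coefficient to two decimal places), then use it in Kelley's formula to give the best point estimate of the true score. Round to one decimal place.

23.7

Spearman-Brown: ρ = 2r/(1 + r) = 2(0.85)/(1 + 0.85) = 1.700/1.85 = 0.9189 → 0.92
T̂ = 0.92(23) + 0.08(32) = 21.16 + 2.56 = 23.72 → 23.7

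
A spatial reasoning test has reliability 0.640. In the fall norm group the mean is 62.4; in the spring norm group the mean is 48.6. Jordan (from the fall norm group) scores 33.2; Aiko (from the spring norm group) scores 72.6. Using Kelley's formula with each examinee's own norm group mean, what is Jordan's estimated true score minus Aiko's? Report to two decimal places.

T̂_Jordan = 0.640(33.2) + 0.360(62.4) = 43.7120
T̂_Aiko = 0.640(72.6) + 0.360(48.6) = 63.9600
Difference = 43.7120 − 63.9600 = -20.2480

-20.25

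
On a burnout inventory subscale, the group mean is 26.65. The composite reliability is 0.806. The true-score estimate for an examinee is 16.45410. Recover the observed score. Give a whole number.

T̂ = ρX + (1 − ρ)μ  ⇒  X = (T̂ − (1 − ρ)μ) / ρ
X = (16.45410 − 0.194 × 26.65) / 0.806 = (16.45410 − 5.17010) / 0.806 = 11.28400 / 0.806 = 14.00

14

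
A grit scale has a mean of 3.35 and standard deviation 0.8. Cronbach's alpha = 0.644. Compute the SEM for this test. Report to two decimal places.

SEM = SD · √(1 − ρ) = 0.8 × √0.356 = 0.8 × 0.5967 = 0.477

0.48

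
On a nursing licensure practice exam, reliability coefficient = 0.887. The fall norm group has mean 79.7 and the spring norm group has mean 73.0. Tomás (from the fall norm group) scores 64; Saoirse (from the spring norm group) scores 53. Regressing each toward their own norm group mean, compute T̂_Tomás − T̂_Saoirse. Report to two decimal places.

T̂_Tomás = 0.887(64) + 0.113(79.7) = 65.7741
T̂_Saoirse = 0.887(53) + 0.113(73.0) = 55.2600
Difference = 65.7741 − 55.2600 = 10.5141

10.51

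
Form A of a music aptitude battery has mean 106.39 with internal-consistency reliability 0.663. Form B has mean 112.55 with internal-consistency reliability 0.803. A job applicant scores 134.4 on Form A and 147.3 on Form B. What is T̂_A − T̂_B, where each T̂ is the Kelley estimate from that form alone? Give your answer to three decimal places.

-15.494

T̂_A = 0.663(134.4) + 0.337(106.39) = 124.96063
T̂_B = 0.803(147.3) + 0.197(112.55) = 140.45425
T̂_A − T̂_B = -15.49362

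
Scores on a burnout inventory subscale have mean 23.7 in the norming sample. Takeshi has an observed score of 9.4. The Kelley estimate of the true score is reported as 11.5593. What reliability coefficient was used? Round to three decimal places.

T̂ = ρX + (1 − ρ)μ  ⇒  T̂ − μ = ρ(X − μ)
ρ = (T̂ − μ)/(X − μ) = (11.5593 − 23.7) / (9.4 − 23.7) = -12.1407 / -14.3 = 0.84900

0.849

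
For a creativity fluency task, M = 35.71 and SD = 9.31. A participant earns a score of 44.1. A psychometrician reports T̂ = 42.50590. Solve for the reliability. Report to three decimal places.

0.810

T̂ = ρX + (1 − ρ)μ  ⇒  T̂ − μ = ρ(X − μ)
ρ = (T̂ − μ)/(X − μ) = (42.50590 − 35.71) / (44.1 − 35.71) = 6.79590 / 8.39 = 0.81000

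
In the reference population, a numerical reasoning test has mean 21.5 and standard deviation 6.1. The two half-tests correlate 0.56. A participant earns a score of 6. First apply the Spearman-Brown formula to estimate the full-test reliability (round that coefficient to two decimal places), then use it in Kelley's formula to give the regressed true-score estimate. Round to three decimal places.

10.340

Spearman-Brown: ρ = 2r/(1 + r) = 2(0.56)/(1 + 0.56) = 1.120/1.56 = 0.7179 → 0.72
T̂ = ρX + (1 − ρ)μ
  = 0.72 × 6 + 0.28 × 21.5
  = 4.32 + 6.020
  = 10.3400
  ≈ 10.340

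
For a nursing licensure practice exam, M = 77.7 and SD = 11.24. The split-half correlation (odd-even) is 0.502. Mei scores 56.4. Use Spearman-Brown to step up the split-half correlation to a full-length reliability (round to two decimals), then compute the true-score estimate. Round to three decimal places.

63.429

Spearman-Brown: ρ = 2r/(1 + r) = 2(0.502)/(1 + 0.502) = 1.0040/1.502 = 0.6684 → 0.67
T̂ = ρX + (1 − ρ)μ
  = 0.67 × 56.4 + 0.33 × 77.7
  = 37.788 + 25.641
  = 63.4290
  ≈ 63.429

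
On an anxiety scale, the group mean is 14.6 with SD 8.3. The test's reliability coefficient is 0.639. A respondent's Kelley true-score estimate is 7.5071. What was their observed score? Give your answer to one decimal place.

3.5

T̂ = ρX + (1 − ρ)μ  ⇒  X = (T̂ − (1 − ρ)μ) / ρ
X = (7.5071 − 0.361 × 14.6) / 0.639 = (7.5071 − 5.2706) / 0.639 = 2.2365 / 0.639 = 3.500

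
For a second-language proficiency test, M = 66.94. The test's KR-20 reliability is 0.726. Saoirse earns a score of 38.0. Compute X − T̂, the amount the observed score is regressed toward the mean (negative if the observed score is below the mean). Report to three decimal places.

-7.930

T̂ = 0.726(38.0) + 0.274(66.94) = 27.5880 + 18.34156 = 45.92956 → 45.9296
X − T̂ = 38.0 − 45.9296 = -7.9296 → -7.930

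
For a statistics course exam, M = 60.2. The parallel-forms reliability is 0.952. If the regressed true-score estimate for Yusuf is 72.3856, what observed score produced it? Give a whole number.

T̂ = ρX + (1 − ρ)μ  ⇒  X = (T̂ − (1 − ρ)μ) / ρ
X = (72.3856 − 0.048 × 60.2) / 0.952 = (72.3856 − 2.8896) / 0.952 = 69.4960 / 0.952 = 73.00

73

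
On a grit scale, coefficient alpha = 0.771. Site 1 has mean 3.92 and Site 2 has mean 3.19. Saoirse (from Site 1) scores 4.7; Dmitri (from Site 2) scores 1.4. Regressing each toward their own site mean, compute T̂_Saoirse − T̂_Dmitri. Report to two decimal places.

T̂_Saoirse = 0.771(4.7) + 0.229(3.92) = 4.5214
T̂_Dmitri = 0.771(1.4) + 0.229(3.19) = 1.8099
Difference = 4.5214 − 1.8099 = 2.7115

2.71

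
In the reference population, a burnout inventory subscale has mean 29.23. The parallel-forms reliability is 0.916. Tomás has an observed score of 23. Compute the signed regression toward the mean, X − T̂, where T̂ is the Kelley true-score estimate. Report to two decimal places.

-0.52

T̂ = 0.916(23) + 0.084(29.23) = 21.068 + 2.45532 = 23.5233 → 23.523
X − T̂ = 23 − 23.523 = -0.523 → -0.52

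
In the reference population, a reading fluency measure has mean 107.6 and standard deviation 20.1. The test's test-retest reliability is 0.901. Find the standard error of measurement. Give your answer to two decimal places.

SEM = SD · √(1 − ρ) = 20.1 × √0.099 = 20.1 × 0.3146 = 6.324

6.32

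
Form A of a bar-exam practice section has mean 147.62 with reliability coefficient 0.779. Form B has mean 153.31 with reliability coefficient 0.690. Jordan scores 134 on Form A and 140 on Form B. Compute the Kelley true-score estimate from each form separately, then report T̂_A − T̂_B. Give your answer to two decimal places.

-7.12

T̂_A = 0.779(134) + 0.221(147.62) = 137.0100
T̂_B = 0.690(140) + 0.310(153.31) = 144.1261
T̂_A − T̂_B = -7.1161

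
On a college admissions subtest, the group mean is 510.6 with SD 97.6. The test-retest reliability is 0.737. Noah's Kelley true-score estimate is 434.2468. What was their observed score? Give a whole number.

T̂ = ρX + (1 − ρ)μ  ⇒  X = (T̂ − (1 − ρ)μ) / ρ
X = (434.2468 − 0.263 × 510.6) / 0.737 = (434.2468 − 134.2878) / 0.737 = 299.9590 / 0.737 = 407.00

407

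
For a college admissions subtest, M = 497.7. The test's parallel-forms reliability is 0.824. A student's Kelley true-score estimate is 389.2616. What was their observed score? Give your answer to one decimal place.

366.1

T̂ = ρX + (1 − ρ)μ  ⇒  X = (T̂ − (1 − ρ)μ) / ρ
X = (389.2616 − 0.176 × 497.7) / 0.824 = (389.2616 − 87.5952) / 0.824 = 301.6664 / 0.824 = 366.100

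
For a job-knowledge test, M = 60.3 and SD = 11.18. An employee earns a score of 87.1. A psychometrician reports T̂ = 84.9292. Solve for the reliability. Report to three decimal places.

T̂ = ρX + (1 − ρ)μ  ⇒  T̂ − μ = ρ(X − μ)
ρ = (T̂ − μ)/(X − μ) = (84.9292 − 60.3) / (87.1 − 60.3) = 24.6292 / 26.8 = 0.91900

0.919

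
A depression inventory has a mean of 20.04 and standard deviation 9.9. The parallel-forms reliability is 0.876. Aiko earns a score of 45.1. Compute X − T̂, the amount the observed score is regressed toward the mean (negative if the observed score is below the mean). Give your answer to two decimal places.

T̂ = 0.876(45.1) + 0.124(20.04) = 39.5076 + 2.48496 = 41.9926 → 41.993
X − T̂ = 45.1 − 41.993 = 3.107 → 3.11

3.11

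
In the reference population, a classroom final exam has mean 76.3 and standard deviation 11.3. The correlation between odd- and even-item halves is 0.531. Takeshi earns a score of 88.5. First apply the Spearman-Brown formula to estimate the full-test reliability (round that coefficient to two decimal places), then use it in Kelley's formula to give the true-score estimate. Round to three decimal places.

84.718

Spearman-Brown: ρ = 2r/(1 + r) = 2(0.531)/(1 + 0.531) = 1.0620/1.531 = 0.6937 → 0.69
T̂ = 0.69(88.5) + 0.31(76.3) = 61.065 + 23.653 = 84.7180 → 84.718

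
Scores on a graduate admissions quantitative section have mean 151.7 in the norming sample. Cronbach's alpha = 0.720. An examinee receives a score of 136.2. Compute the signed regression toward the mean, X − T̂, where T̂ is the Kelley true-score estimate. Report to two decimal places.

-4.34

T̂ = ρX + (1 − ρ)μ
  = 0.720 × 136.2 + 0.280 × 151.7
  = 98.0640 + 42.4760
  = 140.5400
  ≈ 140.540
X − T̂ = 136.2 − 140.540 = -4.340 → -4.34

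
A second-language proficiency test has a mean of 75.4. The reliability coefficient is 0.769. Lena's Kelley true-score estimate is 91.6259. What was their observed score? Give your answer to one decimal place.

T̂ = ρX + (1 − ρ)μ  ⇒  X = (T̂ − (1 − ρ)μ) / ρ
X = (91.6259 − 0.231 × 75.4) / 0.769 = (91.6259 − 17.4174) / 0.769 = 74.2085 / 0.769 = 96.500

96.5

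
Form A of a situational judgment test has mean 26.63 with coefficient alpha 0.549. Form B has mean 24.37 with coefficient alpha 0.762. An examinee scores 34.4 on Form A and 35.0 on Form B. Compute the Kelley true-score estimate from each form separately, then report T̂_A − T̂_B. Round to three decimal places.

T̂_A = 0.549(34.4) + 0.451(26.63) = 30.89573
T̂_B = 0.762(35.0) + 0.238(24.37) = 32.47006
T̂_A − T̂_B = -1.57433

-1.574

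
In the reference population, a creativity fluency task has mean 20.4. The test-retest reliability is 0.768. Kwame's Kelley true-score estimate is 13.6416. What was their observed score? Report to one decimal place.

T̂ = ρX + (1 − ρ)μ  ⇒  X = (T̂ − (1 − ρ)μ) / ρ
X = (13.6416 − 0.232 × 20.4) / 0.768 = (13.6416 − 4.7328) / 0.768 = 8.9088 / 0.768 = 11.600

11.6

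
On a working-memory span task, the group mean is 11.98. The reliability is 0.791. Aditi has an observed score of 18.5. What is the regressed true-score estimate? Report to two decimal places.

17.14

Regress the observed score toward the mean by the unreliability: T̂ = 0.791·18.5 + 0.209·11.98 = 14.6335 + 2.50382 = 17.137.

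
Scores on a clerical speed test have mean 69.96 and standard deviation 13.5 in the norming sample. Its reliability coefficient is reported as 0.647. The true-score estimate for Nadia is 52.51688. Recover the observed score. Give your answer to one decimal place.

T̂ = ρX + (1 − ρ)μ  ⇒  X = (T̂ − (1 − ρ)μ) / ρ
X = (52.51688 − 0.353 × 69.96) / 0.647 = (52.51688 − 24.69588) / 0.647 = 27.82100 / 0.647 = 43.000

43.0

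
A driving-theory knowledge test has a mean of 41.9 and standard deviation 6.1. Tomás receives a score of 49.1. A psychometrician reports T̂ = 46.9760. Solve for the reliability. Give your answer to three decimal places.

T̂ = ρX + (1 − ρ)μ  ⇒  T̂ − μ = ρ(X − μ)
ρ = (T̂ − μ)/(X − μ) = (46.9760 − 41.9) / (49.1 − 41.9) = 5.0760 / 7.2 = 0.70500

0.705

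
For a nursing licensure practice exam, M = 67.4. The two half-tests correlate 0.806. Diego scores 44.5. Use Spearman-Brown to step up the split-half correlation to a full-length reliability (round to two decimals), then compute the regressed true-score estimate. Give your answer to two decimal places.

47.02

Spearman-Brown: ρ = 2r/(1 + r) = 2(0.806)/(1 + 0.806) = 1.6120/1.806 = 0.8926 → 0.89
Regress the observed score toward the mean by the unreliability: T̂ = 0.89·44.5 + 0.11·67.4 = 39.605 + 7.414 = 47.019.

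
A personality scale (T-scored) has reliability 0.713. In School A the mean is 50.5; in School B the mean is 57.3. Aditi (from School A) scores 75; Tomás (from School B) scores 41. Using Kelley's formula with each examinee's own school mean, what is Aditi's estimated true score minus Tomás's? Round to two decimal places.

22.29

T̂_Aditi = 0.713(75) + 0.287(50.5) = 67.9685
T̂_Tomás = 0.713(41) + 0.287(57.3) = 45.6781
Difference = 67.9685 − 45.6781 = 22.2904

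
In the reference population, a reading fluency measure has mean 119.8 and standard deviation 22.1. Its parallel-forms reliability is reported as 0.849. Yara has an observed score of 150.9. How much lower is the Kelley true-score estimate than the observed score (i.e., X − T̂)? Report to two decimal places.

4.70

Kelley's formula gives T̂ = 0.849·150.9 + 0.151·119.8 = 128.1141 + 18.0898 = 146.2039.
X − T̂ = 150.9 − 146.204 = 4.696 → 4.70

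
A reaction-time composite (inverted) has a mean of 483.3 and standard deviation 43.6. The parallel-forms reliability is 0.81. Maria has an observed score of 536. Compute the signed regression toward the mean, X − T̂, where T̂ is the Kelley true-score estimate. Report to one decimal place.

10.0

T̂ = ρX + (1 − ρ)μ
  = 0.81 × 536 + 0.19 × 483.3
  = 434.16 + 91.827
  = 525.987
  ≈ 525.99
X − T̂ = 536 − 525.99 = 10.01 → 10.0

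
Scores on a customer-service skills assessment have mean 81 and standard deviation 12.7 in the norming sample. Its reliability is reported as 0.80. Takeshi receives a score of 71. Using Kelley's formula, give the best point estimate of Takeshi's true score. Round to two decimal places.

73.00

Kelley's formula gives T̂ = 0.80·71 + 0.20·81 = 56.80 + 16.20 = 73.000.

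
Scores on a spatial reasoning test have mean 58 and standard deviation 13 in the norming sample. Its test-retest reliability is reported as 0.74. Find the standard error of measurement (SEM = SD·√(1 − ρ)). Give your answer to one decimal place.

6.6

SEM = SD · √(1 − ρ) = 13 × √0.26 = 13 × 0.5099 = 6.629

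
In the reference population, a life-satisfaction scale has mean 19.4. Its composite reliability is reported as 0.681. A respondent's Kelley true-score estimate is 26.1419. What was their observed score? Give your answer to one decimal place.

29.3

T̂ = ρX + (1 − ρ)μ  ⇒  X = (T̂ − (1 − ρ)μ) / ρ
X = (26.1419 − 0.319 × 19.4) / 0.681 = (26.1419 − 6.1886) / 0.681 = 19.9533 / 0.681 = 29.300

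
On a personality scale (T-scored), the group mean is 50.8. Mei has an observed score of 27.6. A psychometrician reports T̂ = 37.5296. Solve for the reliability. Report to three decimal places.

0.572

T̂ = ρX + (1 − ρ)μ  ⇒  T̂ − μ = ρ(X − μ)
ρ = (T̂ − μ)/(X − μ) = (37.5296 − 50.8) / (27.6 − 50.8) = -13.2704 / -23.2 = 0.57200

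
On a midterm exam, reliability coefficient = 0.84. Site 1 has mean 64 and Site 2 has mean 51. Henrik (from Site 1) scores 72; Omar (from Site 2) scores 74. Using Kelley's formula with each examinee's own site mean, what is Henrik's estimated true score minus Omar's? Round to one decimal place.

T̂_Henrik = 0.84(72) + 0.16(64) = 70.720
T̂_Omar = 0.84(74) + 0.16(51) = 70.320
Difference = 70.720 − 70.320 = 0.400

0.4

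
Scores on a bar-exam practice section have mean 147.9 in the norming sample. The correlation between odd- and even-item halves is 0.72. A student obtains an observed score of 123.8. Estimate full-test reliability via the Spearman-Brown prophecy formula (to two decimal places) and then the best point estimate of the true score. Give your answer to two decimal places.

127.66

Spearman-Brown: ρ = 2r/(1 + r) = 2(0.72)/(1 + 0.72) = 1.440/1.72 = 0.8372 → 0.84
T̂ = ρX + (1 − ρ)μ
  = 0.84 × 123.8 + 0.16 × 147.9
  = 103.992 + 23.664
  = 127.656
  ≈ 127.66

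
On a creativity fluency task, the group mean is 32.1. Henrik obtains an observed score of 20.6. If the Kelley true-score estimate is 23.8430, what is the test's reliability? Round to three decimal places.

0.718

T̂ = ρX + (1 − ρ)μ  ⇒  T̂ − μ = ρ(X − μ)
ρ = (T̂ − μ)/(X − μ) = (23.8430 − 32.1) / (20.6 − 32.1) = -8.2570 / -11.5 = 0.71800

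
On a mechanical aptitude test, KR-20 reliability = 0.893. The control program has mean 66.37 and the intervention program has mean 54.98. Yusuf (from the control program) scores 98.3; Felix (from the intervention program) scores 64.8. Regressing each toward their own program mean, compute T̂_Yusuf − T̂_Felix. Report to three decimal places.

31.134

T̂_Yusuf = 0.893(98.3) + 0.107(66.37) = 94.88349
T̂_Felix = 0.893(64.8) + 0.107(54.98) = 63.74926
Difference = 94.88349 − 63.74926 = 31.13423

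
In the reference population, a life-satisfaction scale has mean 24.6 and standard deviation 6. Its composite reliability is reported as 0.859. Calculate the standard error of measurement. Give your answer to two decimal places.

SEM = SD · √(1 − ρ) = 6 × √0.141 = 6 × 0.3755 = 2.253

2.25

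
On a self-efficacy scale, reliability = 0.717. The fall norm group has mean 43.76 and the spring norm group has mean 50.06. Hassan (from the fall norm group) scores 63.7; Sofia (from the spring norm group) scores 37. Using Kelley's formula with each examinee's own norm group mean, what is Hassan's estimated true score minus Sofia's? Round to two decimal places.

T̂_Hassan = 0.717(63.7) + 0.283(43.76) = 58.0570
T̂_Sofia = 0.717(37) + 0.283(50.06) = 40.6960
Difference = 58.0570 − 40.6960 = 17.3610

17.36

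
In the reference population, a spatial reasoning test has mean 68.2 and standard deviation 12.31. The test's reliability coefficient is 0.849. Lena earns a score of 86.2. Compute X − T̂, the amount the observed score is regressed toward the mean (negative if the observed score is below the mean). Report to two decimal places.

2.72

T̂ = 0.849(86.2) + 0.151(68.2) = 73.1838 + 10.2982 = 83.4820 → 83.482
X − T̂ = 86.2 − 83.482 = 2.718 → 2.72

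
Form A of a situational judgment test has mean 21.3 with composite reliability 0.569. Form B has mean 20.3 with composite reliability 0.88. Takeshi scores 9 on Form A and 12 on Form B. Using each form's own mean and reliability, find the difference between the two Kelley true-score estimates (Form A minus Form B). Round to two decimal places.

1.31

T̂_A = 0.569(9) + 0.431(21.3) = 14.3013
T̂_B = 0.88(12) + 0.12(20.3) = 12.9960
T̂_A − T̂_B = 1.3053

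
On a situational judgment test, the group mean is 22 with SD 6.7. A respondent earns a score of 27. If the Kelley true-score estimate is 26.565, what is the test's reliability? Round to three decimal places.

0.913

T̂ = ρX + (1 − ρ)μ  ⇒  T̂ − μ = ρ(X − μ)
ρ = (T̂ − μ)/(X − μ) = (26.565 − 22) / (27 − 22) = 4.565 / 5.0 = 0.91300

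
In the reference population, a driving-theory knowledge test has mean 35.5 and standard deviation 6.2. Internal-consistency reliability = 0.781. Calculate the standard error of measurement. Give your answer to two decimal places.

SEM = SD · √(1 − ρ) = 6.2 × √0.219 = 6.2 × 0.4680 = 2.901

2.90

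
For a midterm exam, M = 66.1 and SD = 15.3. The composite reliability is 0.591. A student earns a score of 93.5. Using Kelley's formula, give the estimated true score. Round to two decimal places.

T̂ = 0.591(93.5) + 0.409(66.1) = 55.2585 + 27.0349 = 82.293 → 82.29

82.29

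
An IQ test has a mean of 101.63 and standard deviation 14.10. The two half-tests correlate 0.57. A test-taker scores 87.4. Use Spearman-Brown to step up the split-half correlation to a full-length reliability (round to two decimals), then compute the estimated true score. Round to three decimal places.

Spearman-Brown: ρ = 2r/(1 + r) = 2(0.57)/(1 + 0.57) = 1.140/1.57 = 0.7261 → 0.73
T̂ = ρX + (1 − ρ)μ
  = 0.73 × 87.4 + 0.27 × 101.63
  = 63.802 + 27.4401
  = 91.2421
  ≈ 91.242

91.242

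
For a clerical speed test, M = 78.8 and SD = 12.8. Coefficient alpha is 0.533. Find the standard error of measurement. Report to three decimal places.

SEM = SD · √(1 − ρ) = 12.8 × √0.467 = 12.8 × 0.6834 = 8.7472

8.747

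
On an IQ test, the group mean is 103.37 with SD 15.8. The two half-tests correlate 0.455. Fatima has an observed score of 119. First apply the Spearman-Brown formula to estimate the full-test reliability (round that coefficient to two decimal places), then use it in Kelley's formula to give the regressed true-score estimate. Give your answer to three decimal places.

113.217

Spearman-Brown: ρ = 2r/(1 + r) = 2(0.455)/(1 + 0.455) = 0.9100/1.455 = 0.6254 → 0.63
T̂ = ρX + (1 − ρ)μ
  = 0.63 × 119 + 0.37 × 103.37
  = 74.97 + 38.2469
  = 113.2169
  ≈ 113.217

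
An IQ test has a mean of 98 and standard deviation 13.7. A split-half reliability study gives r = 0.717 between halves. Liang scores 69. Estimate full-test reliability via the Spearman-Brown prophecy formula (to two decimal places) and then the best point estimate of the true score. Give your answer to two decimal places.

Spearman-Brown: ρ = 2r/(1 + r) = 2(0.717)/(1 + 0.717) = 1.4340/1.717 = 0.8352 → 0.84
T̂ = 0.84(69) + 0.16(98) = 57.96 + 15.68 = 73.640 → 73.64

73.64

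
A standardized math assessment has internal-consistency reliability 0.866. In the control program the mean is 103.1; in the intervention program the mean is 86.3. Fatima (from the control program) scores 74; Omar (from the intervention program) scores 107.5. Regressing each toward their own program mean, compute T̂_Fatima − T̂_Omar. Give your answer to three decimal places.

-26.760

T̂_Fatima = 0.866(74) + 0.134(103.1) = 77.89940
T̂_Omar = 0.866(107.5) + 0.134(86.3) = 104.65920
Difference = 77.89940 − 104.65920 = -26.75980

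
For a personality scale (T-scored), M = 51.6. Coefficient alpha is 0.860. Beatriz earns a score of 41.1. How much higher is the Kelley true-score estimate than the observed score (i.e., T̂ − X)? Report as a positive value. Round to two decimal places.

T̂ = 0.860(41.1) + 0.140(51.6) = 35.3460 + 7.2240 = 42.5700 → 42.570
T̂ − X = 42.570 − 41.1 = 1.470 → 1.47

1.47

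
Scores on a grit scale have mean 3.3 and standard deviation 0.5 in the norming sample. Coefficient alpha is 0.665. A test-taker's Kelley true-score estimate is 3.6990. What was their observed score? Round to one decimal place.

T̂ = ρX + (1 − ρ)μ  ⇒  X = (T̂ − (1 − ρ)μ) / ρ
X = (3.6990 − 0.335 × 3.3) / 0.665 = (3.6990 − 1.1055) / 0.665 = 2.5935 / 0.665 = 3.900

3.9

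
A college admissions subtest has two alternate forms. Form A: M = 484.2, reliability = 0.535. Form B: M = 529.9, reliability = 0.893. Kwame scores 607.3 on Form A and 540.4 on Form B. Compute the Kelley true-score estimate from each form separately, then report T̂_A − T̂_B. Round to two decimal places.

10.78

T̂_A = 0.535(607.3) + 0.465(484.2) = 550.0585
T̂_B = 0.893(540.4) + 0.107(529.9) = 539.2765
T̂_A − T̂_B = 10.7820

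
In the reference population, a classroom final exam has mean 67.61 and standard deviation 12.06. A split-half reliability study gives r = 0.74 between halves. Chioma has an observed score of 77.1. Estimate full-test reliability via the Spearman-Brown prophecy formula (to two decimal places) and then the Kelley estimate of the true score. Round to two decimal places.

75.68

Spearman-Brown: ρ = 2r/(1 + r) = 2(0.74)/(1 + 0.74) = 1.480/1.74 = 0.8506 → 0.85
Weight the observed score by reliability and the mean by (1 − reliability): T̂ = 0.85·77.1 + 0.15·67.61 = 65.535 + 10.1415 = 75.676.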